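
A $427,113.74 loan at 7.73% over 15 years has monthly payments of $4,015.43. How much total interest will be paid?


Total paid over the life of the loan = PMT × n.
Total paid = $4,015.43 × 180 = $722,777.40
Total interest = total paid − principal = $722,777.40 − $427,113.74 = $295,663.66

Total interest = (PMT × n) - PV = $295,663.66


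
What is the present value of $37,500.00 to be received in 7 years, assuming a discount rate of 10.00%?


Present value formula: PV = FV / (1 + r)^t
PV = $37,500.00 / (1 + 0.1)^7
PV = $37,500.00 / 1.948717
PV = $19,243.43

PV = FV / (1 + r)^t = $19,243.43


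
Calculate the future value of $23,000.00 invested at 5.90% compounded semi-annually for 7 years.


Compound interest formula: A = P(1 + r/n)^(nt)
A = $23,000.00 × (1 + 0.059/2)^(2 × 7)
Growth factor: (1 + 0.059/2)^14 = 1.502342
A = $23,000.00 × 1.502342
A = $34,553.87

A = P(1 + r/n)^(nt) = $34,553.87


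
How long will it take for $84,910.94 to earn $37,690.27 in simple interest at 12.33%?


Rearrange the simple interest formula for t:
I = P × r × t  ⇒  t = I / (P × r)
t = $37,690.27 / ($84,910.94 × 0.1233)
t = 3.6

t = I/(P×r) = 3.6 years


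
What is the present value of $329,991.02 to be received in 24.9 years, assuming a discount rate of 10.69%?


Present value formula: PV = FV / (1 + r)^t
PV = $329,991.02 / (1 + 0.1069)^24.9
PV = $329,991.02 / 12.540038
PV = $26,314.99

PV = FV / (1 + r)^t = $26,314.99


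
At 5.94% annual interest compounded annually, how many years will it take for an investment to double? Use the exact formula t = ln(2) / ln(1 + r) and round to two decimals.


Doubling condition: (1 + r)^t = 2
Take ln of both sides: t × ln(1 + r) = ln(2)
t = ln(2) / ln(1 + r)
t = 0.693147 / 0.057703
t = 12.01

t = ln(2) / ln(1 + r) = 12.01 years


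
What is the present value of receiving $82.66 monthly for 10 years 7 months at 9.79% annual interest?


Present value of an ordinary annuity: PV = PMT × (1 − (1 + r)^(−n)) / r
Monthly rate r = 0.0979/12 ≈ 0.00815833, n = 127
PV = $82.66 × (1 − (1 + 0.0979/12)^(−127)) / (0.0979/12)
PV = $82.66 × 78.897535
PV = $6,521.67

PV = PMT × (1-(1+r)^(-n))/r = $6,521.67


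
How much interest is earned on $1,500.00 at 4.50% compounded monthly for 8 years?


Compound interest earned = final amount − principal.
A = P(1 + r/n)^(nt) = $1,500.00 × (1 + 0.045/12)^(12 × 8) = $2,148.55
Interest = A − P = $2,148.55 − $1,500.00 = $648.55

Interest = A - P = $648.55


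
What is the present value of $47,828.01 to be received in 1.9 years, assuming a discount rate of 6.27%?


Present value formula: PV = FV / (1 + r)^t
PV = $47,828.01 / (1 + 0.0627)^1.9
PV = $47,828.01 / 1.1224843
PV = $42,609.07

PV = FV / (1 + r)^t = $42,609.07


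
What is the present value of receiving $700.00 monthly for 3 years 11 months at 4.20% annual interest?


Present value of an ordinary annuity: PV = PMT × (1 − (1 + r)^(−n)) / r
Monthly rate r = 0.042/12 = 0.0035, n = 47
PV = $700.00 × (1 − (1 + 0.042/12)^(−47)) / (0.042/12)
PV = $700.00 × 43.268162
PV = $30,287.71

PV = PMT × (1-(1+r)^(-n))/r = $30,287.71


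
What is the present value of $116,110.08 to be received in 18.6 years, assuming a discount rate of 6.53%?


Present value formula: PV = FV / (1 + r)^t
PV = $116,110.08 / (1 + 0.0653)^18.6
PV = $116,110.08 / 3.2432307
PV = $35,800.75

PV = FV / (1 + r)^t = $35,800.75


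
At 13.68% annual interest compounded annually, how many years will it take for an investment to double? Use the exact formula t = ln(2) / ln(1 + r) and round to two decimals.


Doubling condition: (1 + r)^t = 2
Take ln of both sides: t × ln(1 + r) = ln(2)
t = ln(2) / ln(1 + r)
t = 0.693147 / 0.128217
t = 5.41

t = ln(2) / ln(1 + r) = 5.41 years


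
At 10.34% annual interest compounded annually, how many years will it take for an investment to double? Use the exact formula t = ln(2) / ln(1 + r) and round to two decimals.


Doubling condition: (1 + r)^t = 2
Take ln of both sides: t × ln(1 + r) = ln(2)
t = ln(2) / ln(1 + r)
t = 0.693147 / 0.098396
t = 7.04

t = ln(2) / ln(1 + r) = 7.04 years


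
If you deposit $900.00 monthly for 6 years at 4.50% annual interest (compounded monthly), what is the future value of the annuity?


Future value of an ordinary annuity: FV = PMT × ((1 + r)^n − 1) / r
Monthly rate r = 0.045/12 = 0.00375, n = 72
FV = $900.00 × ((1 + 0.045/12)^72 − 1) / (0.045/12)
FV = $900.00 × 82.480827
FV = $74,232.74

FV = PMT × ((1+r)^n - 1)/r = $74,232.74


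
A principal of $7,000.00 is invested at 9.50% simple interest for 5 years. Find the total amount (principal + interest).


Total amount formula: A = P(1 + rt) = P + P·r·t
Interest: I = P × r × t = $7,000.00 × 0.095 × 5 = $3,325.00
A = P + I = $7,000.00 + $3,325.00 = $10,325.00

A = P + I = P(1 + rt) = $10,325.00


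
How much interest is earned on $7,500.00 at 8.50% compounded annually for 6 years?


Compound interest earned = final amount − principal.
A = P(1 + r/n)^(nt) = $7,500.00 × (1 + 0.085/1)^(1 × 6) = $12,236.01
Interest = A − P = $12,236.01 − $7,500.00 = $4,736.01

Interest = A - P = $4,736.01


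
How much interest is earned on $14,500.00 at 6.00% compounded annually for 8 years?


Compound interest earned = final amount − principal.
A = P(1 + r/n)^(nt) = $14,500.00 × (1 + 0.06/1)^(1 × 8) = $23,110.80
Interest = A − P = $23,110.80 − $14,500.00 = $8,610.80

Interest = A - P = $8,610.80


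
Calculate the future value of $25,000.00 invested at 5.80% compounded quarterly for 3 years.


Compound interest formula: A = P(1 + r/n)^(nt)
A = $25,000.00 × (1 + 0.058/4)^(4 × 3)
Growth factor: (1 + 0.058/4)^12 = 1.1885696
A = $25,000.00 × 1.1885696
A = $29,714.24

A = P(1 + r/n)^(nt) = $29,714.24


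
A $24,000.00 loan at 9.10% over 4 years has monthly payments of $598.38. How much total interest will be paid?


Total paid over the life of the loan = PMT × n.
Total paid = $598.38 × 48 = $28,722.24
Total interest = total paid − principal = $28,722.24 − $24,000.00 = $4,722.24

Total interest = (PMT × n) - PV = $4,722.24


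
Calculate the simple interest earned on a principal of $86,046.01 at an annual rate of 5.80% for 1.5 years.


Simple interest formula: I = P × r × t
I = $86,046.01 × 0.058 × 1.5
I = $7,486.00

I = P × r × t = $7,486.00


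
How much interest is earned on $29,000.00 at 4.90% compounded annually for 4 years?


Compound interest earned = final amount − principal.
A = P(1 + r/n)^(nt) = $29,000.00 × (1 + 0.049/1)^(1 × 4) = $35,115.59
Interest = A − P = $35,115.59 − $29,000.00 = $6,115.59

Interest = A - P = $6,115.59


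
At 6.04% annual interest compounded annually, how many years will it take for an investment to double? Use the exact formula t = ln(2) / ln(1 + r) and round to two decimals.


Doubling condition: (1 + r)^t = 2
Take ln of both sides: t × ln(1 + r) = ln(2)
t = ln(2) / ln(1 + r)
t = 0.693147 / 0.058646
t = 11.82

t = ln(2) / ln(1 + r) = 11.82 years


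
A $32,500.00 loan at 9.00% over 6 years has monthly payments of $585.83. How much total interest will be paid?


Total paid over the life of the loan = PMT × n.
Total paid = $585.83 × 72 = $42,179.76
Total interest = total paid − principal = $42,179.76 − $32,500.00 = $9,679.76

Total interest = (PMT × n) - PV = $9,679.76


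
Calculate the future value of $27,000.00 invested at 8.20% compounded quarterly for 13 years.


Compound interest formula: A = P(1 + r/n)^(nt)
A = $27,000.00 × (1 + 0.082/4)^(4 × 13)
Growth factor: (1 + 0.082/4)^52 = 2.8726087
A = $27,000.00 × 2.8726087
A = $77,560.43

A = P(1 + r/n)^(nt) = $77,560.43


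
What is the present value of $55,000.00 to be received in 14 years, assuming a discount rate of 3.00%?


Present value formula: PV = FV / (1 + r)^t
PV = $55,000.00 / (1 + 0.03)^14
PV = $55,000.00 / 1.5125897
PV = $36,361.48

PV = FV / (1 + r)^t = $36,361.48


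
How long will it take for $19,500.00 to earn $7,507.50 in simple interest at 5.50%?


Rearrange the simple interest formula for t:
I = P × r × t  ⇒  t = I / (P × r)
t = $7,507.50 / ($19,500.00 × 0.055)
t = 7

t = I/(P×r) = 7 years


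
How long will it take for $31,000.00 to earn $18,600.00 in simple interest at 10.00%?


Rearrange the simple interest formula for t:
I = P × r × t  ⇒  t = I / (P × r)
t = $18,600.00 / ($31,000.00 × 0.1)
t = 6

t = I/(P×r) = 6 years


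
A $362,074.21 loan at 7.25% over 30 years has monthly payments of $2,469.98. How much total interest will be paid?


Total paid over the life of the loan = PMT × n.
Total paid = $2,469.98 × 360 = $889,192.80
Total interest = total paid − principal = $889,192.80 − $362,074.21 = $527,118.59

Total interest = (PMT × n) - PV = $527,118.59


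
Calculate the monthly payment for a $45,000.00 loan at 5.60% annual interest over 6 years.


Loan payment formula: PMT = PV × r / (1 − (1 + r)^(−n))
Monthly rate r = 0.056/12 ≈ 0.00466667, n = 72 months
Denominator: 1 − (1 + 0.056/12)^(−72) = 0.284818
PMT = $45,000.00 × (0.056/12) / 0.284818
PMT = $737.31 per month

PMT = PV × r / (1-(1+r)^(-n)) = $737.31/month


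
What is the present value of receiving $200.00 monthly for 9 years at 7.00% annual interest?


Present value of an ordinary annuity: PV = PMT × (1 − (1 + r)^(−n)) / r
Monthly rate r = 0.07/12 ≈ 0.00583333, n = 108
PV = $200.00 × (1 − (1 + 0.07/12)^(−108)) / (0.07/12)
PV = $200.00 × 79.959850
PV = $15,991.97

PV = PMT × (1-(1+r)^(-n))/r = $15,991.97


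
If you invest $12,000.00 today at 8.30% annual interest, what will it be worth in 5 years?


Future value formula: FV = PV × (1 + r)^t
FV = $12,000.00 × (1 + 0.083)^5
FV = $12,000.00 × 1.489849
FV = $17,878.19

FV = PV × (1 + r)^t = $17,878.19


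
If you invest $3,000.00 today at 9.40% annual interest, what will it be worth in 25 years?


Future value formula: FV = PV × (1 + r)^t
FV = $3,000.00 × (1 + 0.094)^25
FV = $3,000.00 × 9.450027
FV = $28,350.08

FV = PV × (1 + r)^t = $28,350.08


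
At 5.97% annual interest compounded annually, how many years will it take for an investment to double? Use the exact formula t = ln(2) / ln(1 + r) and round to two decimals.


Doubling condition: (1 + r)^t = 2
Take ln of both sides: t × ln(1 + r) = ln(2)
t = ln(2) / ln(1 + r)
t = 0.693147 / 0.057986
t = 11.95

t = ln(2) / ln(1 + r) = 11.95 years


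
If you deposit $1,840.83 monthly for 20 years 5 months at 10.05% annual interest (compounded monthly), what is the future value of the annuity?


Future value of an ordinary annuity: FV = PMT × ((1 + r)^n − 1) / r
Monthly rate r = 0.1005/12 = 0.008375, n = 245
FV = $1,840.83 × ((1 + 0.1005/12)^245 − 1) / (0.1005/12)
FV = $1,840.83 × 801.942098
FV = $1,476,239.07

FV = PMT × ((1+r)^n - 1)/r = $1,476,239.07


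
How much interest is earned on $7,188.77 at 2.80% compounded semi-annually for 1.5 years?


Compound interest earned = final amount − principal.
A = P(1 + r/n)^(nt) = $7,188.77 × (1 + 0.028/2)^(2 × 1.5) = $7,494.95
Interest = A − P = $7,494.95 − $7,188.77 = $306.18

Interest = A - P = $306.18


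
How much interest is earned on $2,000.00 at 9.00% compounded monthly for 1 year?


Compound interest earned = final amount − principal.
A = P(1 + r/n)^(nt) = $2,000.00 × (1 + 0.09/12)^(12 × 1) = $2,187.61
Interest = A − P = $2,187.61 − $2,000.00 = $187.61

Interest = A - P = $187.61


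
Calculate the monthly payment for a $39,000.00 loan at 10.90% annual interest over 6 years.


Loan payment formula: PMT = PV × r / (1 − (1 + r)^(−n))
Monthly rate r = 0.109/12 ≈ 0.00908333, n = 72 months
Denominator: 1 − (1 + 0.109/12)^(−72) = 0.478501
PMT = $39,000.00 × (0.109/12) / 0.478501
PMT = $740.33 per month

PMT = PV × r / (1-(1+r)^(-n)) = $740.33/month


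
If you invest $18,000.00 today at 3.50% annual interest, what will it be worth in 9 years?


Future value formula: FV = PV × (1 + r)^t
FV = $18,000.00 × (1 + 0.035)^9
FV = $18,000.00 × 1.362897
FV = $24,532.15

FV = PV × (1 + r)^t = $24,532.15


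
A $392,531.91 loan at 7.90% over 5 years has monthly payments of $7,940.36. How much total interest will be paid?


Total paid over the life of the loan = PMT × n.
Total paid = $7,940.36 × 60 = $476,421.60
Total interest = total paid − principal = $476,421.60 − $392,531.91 = $83,889.69

Total interest = (PMT × n) - PV = $83,889.69


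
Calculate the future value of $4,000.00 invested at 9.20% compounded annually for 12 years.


Compound interest formula: A = P(1 + r/n)^(nt)
A = $4,000.00 × (1 + 0.092/1)^(1 × 12)
Growth factor: (1 + 0.092/1)^12 = 2.875224
A = $4,000.00 × 2.875224
A = $11,500.90

A = P(1 + r/n)^(nt) = $11,500.90


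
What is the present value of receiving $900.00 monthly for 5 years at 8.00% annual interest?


Present value of an ordinary annuity: PV = PMT × (1 − (1 + r)^(−n)) / r
Monthly rate r = 0.08/12 ≈ 0.00666667, n = 60
PV = $900.00 × (1 − (1 + 0.08/12)^(−60)) / (0.08/12)
PV = $900.00 × 49.318433
PV = $44,386.59

PV = PMT × (1-(1+r)^(-n))/r = $44,386.59


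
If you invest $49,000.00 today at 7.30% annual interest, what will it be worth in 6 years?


Future value formula: FV = PV × (1 + r)^t
FV = $49,000.00 × (1 + 0.073)^6
FV = $49,000.00 × 1.5261539
FV = $74,781.54

FV = PV × (1 + r)^t = $74,781.54


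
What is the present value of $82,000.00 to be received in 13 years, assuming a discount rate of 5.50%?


Present value formula: PV = FV / (1 + r)^t
PV = $82,000.00 / (1 + 0.055)^13
PV = $82,000.00 / 2.0057739
PV = $40,881.98

PV = FV / (1 + r)^t = $40,881.98


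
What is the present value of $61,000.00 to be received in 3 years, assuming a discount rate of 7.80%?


Present value formula: PV = FV / (1 + r)^t
PV = $61,000.00 / (1 + 0.078)^3
PV = $61,000.00 / 1.2527266
PV = $48,693.79

PV = FV / (1 + r)^t = $48,693.79


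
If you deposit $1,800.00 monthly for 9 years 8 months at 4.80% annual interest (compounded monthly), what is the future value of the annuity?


Future value of an ordinary annuity: FV = PMT × ((1 + r)^n − 1) / r
Monthly rate r = 0.048/12 = 0.004, n = 116
FV = $1,800.00 × ((1 + 0.048/12)^116 − 1) / (0.048/12)
FV = $1,800.00 × 147.237916
FV = $265,028.25

FV = PMT × ((1+r)^n - 1)/r = $265,028.25


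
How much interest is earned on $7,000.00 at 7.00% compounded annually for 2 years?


Compound interest earned = final amount − principal.
A = P(1 + r/n)^(nt) = $7,000.00 × (1 + 0.07/1)^(1 × 2) = $8,014.30
Interest = A − P = $8,014.30 − $7,000.00 = $1,014.30

Interest = A - P = $1,014.30


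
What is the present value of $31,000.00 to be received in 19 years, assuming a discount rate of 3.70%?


Present value formula: PV = FV / (1 + r)^t
PV = $31,000.00 / (1 + 0.037)^19
PV = $31,000.00 / 1.994327
PV = $15,544.09

PV = FV / (1 + r)^t = $15,544.09


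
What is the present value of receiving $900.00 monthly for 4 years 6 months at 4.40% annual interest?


Present value of an ordinary annuity: PV = PMT × (1 − (1 + r)^(−n)) / r
Monthly rate r = 0.044/12 ≈ 0.00366667, n = 54
PV = $900.00 × (1 − (1 + 0.044/12)^(−54)) / (0.044/12)
PV = $900.00 × 48.909007
PV = $44,018.11

PV = PMT × (1-(1+r)^(-n))/r = $44,018.11


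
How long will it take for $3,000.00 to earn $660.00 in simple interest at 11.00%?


Rearrange the simple interest formula for t:
I = P × r × t  ⇒  t = I / (P × r)
t = $660.00 / ($3,000.00 × 0.11)
t = 2

t = I/(P×r) = 2 years


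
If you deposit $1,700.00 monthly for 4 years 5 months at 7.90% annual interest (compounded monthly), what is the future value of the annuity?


Future value of an ordinary annuity: FV = PMT × ((1 + r)^n − 1) / r
Monthly rate r = 0.079/12 ≈ 0.00658333, n = 53
FV = $1,700.00 × ((1 + 0.079/12)^53 − 1) / (0.079/12)
FV = $1,700.00 × 63.176360
FV = $107,399.81

FV = PMT × ((1+r)^n - 1)/r = $107,399.81


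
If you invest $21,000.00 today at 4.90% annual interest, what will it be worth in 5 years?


Future value formula: FV = PV × (1 + r)^t
FV = $21,000.00 × (1 + 0.049)^5
FV = $21,000.00 × 1.2702156
FV = $26,674.53

FV = PV × (1 + r)^t = $26,674.53


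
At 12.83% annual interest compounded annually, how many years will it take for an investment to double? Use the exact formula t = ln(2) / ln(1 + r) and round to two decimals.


Doubling condition: (1 + r)^t = 2
Take ln of both sides: t × ln(1 + r) = ln(2)
t = ln(2) / ln(1 + r)
t = 0.693147 / 0.120712
t = 5.74

t = ln(2) / ln(1 + r) = 5.74 years


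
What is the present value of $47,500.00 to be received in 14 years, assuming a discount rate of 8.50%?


Present value formula: PV = FV / (1 + r)^t
PV = $47,500.00 / (1 + 0.085)^14
PV = $47,500.00 / 3.133404
PV = $15,159.23

PV = FV / (1 + r)^t = $15,159.23


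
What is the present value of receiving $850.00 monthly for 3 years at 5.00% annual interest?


Present value of an ordinary annuity: PV = PMT × (1 − (1 + r)^(−n)) / r
Monthly rate r = 0.05/12 ≈ 0.00416667, n = 36
PV = $850.00 × (1 − (1 + 0.05/12)^(−36)) / (0.05/12)
PV = $850.00 × 33.365701
PV = $28,360.85

PV = PMT × (1-(1+r)^(-n))/r = $28,360.85


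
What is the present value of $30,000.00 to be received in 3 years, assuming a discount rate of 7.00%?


Present value formula: PV = FV / (1 + r)^t
PV = $30,000.00 / (1 + 0.07)^3
PV = $30,000.00 / 1.225043
PV = $24,488.94

PV = FV / (1 + r)^t = $24,488.94


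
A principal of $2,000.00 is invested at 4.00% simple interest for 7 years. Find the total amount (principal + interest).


Total amount formula: A = P(1 + rt) = P + P·r·t
Interest: I = P × r × t = $2,000.00 × 0.04 × 7 = $560.00
A = P + I = $2,000.00 + $560.00 = $2,560.00

A = P + I = P(1 + rt) = $2,560.00


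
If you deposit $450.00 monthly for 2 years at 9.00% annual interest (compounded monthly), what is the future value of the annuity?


Future value of an ordinary annuity: FV = PMT × ((1 + r)^n − 1) / r
Monthly rate r = 0.09/12 = 0.0075, n = 24
FV = $450.00 × ((1 + 0.09/12)^24 − 1) / (0.09/12)
FV = $450.00 × 26.188471
FV = $11,784.81

FV = PMT × ((1+r)^n - 1)/r = $11,784.81


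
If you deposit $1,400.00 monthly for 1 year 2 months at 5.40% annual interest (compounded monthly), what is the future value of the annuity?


Future value of an ordinary annuity: FV = PMT × ((1 + r)^n − 1) / r
Monthly rate r = 0.054/12 = 0.0045, n = 14
FV = $1,400.00 × ((1 + 0.054/12)^14 − 1) / (0.054/12)
FV = $1,400.00 × 14.416963
FV = $20,183.75

FV = PMT × ((1+r)^n - 1)/r = $20,183.75


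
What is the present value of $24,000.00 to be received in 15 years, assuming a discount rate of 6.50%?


Present value formula: PV = FV / (1 + r)^t
PV = $24,000.00 / (1 + 0.065)^15
PV = $24,000.00 / 2.571841
PV = $9,331.84

PV = FV / (1 + r)^t = $9,331.84


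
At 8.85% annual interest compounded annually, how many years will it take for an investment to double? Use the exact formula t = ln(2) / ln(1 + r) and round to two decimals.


Doubling condition: (1 + r)^t = 2
Take ln of both sides: t × ln(1 + r) = ln(2)
t = ln(2) / ln(1 + r)
t = 0.693147 / 0.084801
t = 8.17

t = ln(2) / ln(1 + r) = 8.17 years


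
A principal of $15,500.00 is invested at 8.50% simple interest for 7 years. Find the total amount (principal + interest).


Total amount formula: A = P(1 + rt) = P + P·r·t
Interest: I = P × r × t = $15,500.00 × 0.085 × 7 = $9,222.50
A = P + I = $15,500.00 + $9,222.50 = $24,722.50

A = P + I = P(1 + rt) = $24,722.50


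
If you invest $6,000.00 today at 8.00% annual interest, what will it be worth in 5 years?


Future value formula: FV = PV × (1 + r)^t
FV = $6,000.00 × (1 + 0.08)^5
FV = $6,000.00 × 1.469328
FV = $8,815.97

FV = PV × (1 + r)^t = $8,815.97


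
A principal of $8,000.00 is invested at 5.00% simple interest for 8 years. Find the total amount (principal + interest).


Total amount formula: A = P(1 + rt) = P + P·r·t
Interest: I = P × r × t = $8,000.00 × 0.05 × 8 = $3,200.00
A = P + I = $8,000.00 + $3,200.00 = $11,200.00

A = P + I = P(1 + rt) = $11,200.00


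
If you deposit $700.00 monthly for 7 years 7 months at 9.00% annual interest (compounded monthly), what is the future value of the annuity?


Future value of an ordinary annuity: FV = PMT × ((1 + r)^n − 1) / r
Monthly rate r = 0.09/12 = 0.0075, n = 91
FV = $700.00 × ((1 + 0.09/12)^91 − 1) / (0.09/12)
FV = $700.00 × 129.838087
FV = $90,886.66

FV = PMT × ((1+r)^n - 1)/r = $90,886.66


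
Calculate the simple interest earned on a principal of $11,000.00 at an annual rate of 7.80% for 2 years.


Simple interest formula: I = P × r × t
I = $11,000.00 × 0.078 × 2
I = $1,716.00

I = P × r × t = $1,716.00


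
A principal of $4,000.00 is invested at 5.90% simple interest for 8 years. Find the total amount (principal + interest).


Total amount formula: A = P(1 + rt) = P + P·r·t
Interest: I = P × r × t = $4,000.00 × 0.059 × 8 = $1,888.00
A = P + I = $4,000.00 + $1,888.00 = $5,888.00

A = P + I = P(1 + rt) = $5,888.00


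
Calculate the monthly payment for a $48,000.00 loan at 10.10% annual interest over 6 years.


Loan payment formula: PMT = PV × r / (1 − (1 + r)^(−n))
Monthly rate r = 0.101/12 ≈ 0.00841667, n = 72 months
Denominator: 1 − (1 + 0.101/12)^(−72) = 0.453086
PMT = $48,000.00 × (0.101/12) / 0.453086
PMT = $891.66 per month

PMT = PV × r / (1-(1+r)^(-n)) = $891.66/month


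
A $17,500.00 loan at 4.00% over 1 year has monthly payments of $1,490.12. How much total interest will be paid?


Total paid over the life of the loan = PMT × n.
Total paid = $1,490.12 × 12 = $17,881.44
Total interest = total paid − principal = $17,881.44 − $17,500.00 = $381.44

Total interest = (PMT × n) - PV = $381.44


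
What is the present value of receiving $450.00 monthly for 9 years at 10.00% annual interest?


Present value of an ordinary annuity: PV = PMT × (1 − (1 + r)^(−n)) / r
Monthly rate r = 0.1/12 ≈ 0.00833333, n = 108
PV = $450.00 × (1 − (1 + 0.1/12)^(−108)) / (0.1/12)
PV = $450.00 × 71.029355
PV = $31,963.21

PV = PMT × (1-(1+r)^(-n))/r = $31,963.21


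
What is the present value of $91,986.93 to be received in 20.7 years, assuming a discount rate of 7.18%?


Present value formula: PV = FV / (1 + r)^t
PV = $91,986.93 / (1 + 0.0718)^20.7
PV = $91,986.93 / 4.201019
PV = $21,896.34

PV = FV / (1 + r)^t = $21,896.34


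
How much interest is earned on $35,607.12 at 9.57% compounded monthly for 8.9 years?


Compound interest earned = final amount − principal.
A = P(1 + r/n)^(nt) = $35,607.12 × (1 + 0.0957/12)^(12 × 8.9) = $83,170.88
Interest = A − P = $83,170.88 − $35,607.12 = $47,563.76

Interest = A - P = $47,563.76


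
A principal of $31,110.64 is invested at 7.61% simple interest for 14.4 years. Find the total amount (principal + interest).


Total amount formula: A = P(1 + rt) = P + P·r·t
Interest: I = P × r × t = $31,110.64 × 0.0761 × 14.4 = $34,092.28
A = P + I = $31,110.64 + $34,092.28 = $65,202.92

A = P + I = P(1 + rt) = $65,202.92


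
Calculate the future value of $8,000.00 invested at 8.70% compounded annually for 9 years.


Compound interest formula: A = P(1 + r/n)^(nt)
A = $8,000.00 × (1 + 0.087/1)^(1 × 9)
Growth factor: (1 + 0.087/1)^9 = 2.118683
A = $8,000.00 × 2.118683
A = $16,949.46

A = P(1 + r/n)^(nt) = $16,949.46


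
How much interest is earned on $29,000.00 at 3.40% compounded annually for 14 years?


Compound interest earned = final amount − principal.
A = P(1 + r/n)^(nt) = $29,000.00 × (1 + 0.034/1)^(1 × 14) = $46,311.15
Interest = A − P = $46,311.15 − $29,000.00 = $17,311.15

Interest = A - P = $17,311.15


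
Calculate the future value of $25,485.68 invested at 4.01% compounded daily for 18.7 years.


Compound interest formula: A = P(1 + r/n)^(nt)
A = $25,485.68 × (1 + 0.0401/365)^(365 × 18.7)
Growth factor: (1 + 0.0401/365)^6825.5 = 2.1166376
A = $25,485.68 × 2.1166376
A = $53,943.95

A = P(1 + r/n)^(nt) = $53,943.95


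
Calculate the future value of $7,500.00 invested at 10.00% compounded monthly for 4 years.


Compound interest formula: A = P(1 + r/n)^(nt)
A = $7,500.00 × (1 + 0.1/12)^(12 × 4)
Growth factor: (1 + 0.1/12)^48 = 1.4893541
A = $7,500.00 × 1.4893541
A = $11,170.16

A = P(1 + r/n)^(nt) = $11,170.16


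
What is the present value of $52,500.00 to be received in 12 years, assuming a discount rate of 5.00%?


Present value formula: PV = FV / (1 + r)^t
PV = $52,500.00 / (1 + 0.05)^12
PV = $52,500.00 / 1.7958563
PV = $29,233.96

PV = FV / (1 + r)^t = $29,233.96


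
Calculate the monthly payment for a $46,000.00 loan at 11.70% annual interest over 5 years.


Loan payment formula: PMT = PV × r / (1 − (1 + r)^(−n))
Monthly rate r = 0.117/12 = 0.00975, n = 60 months
Denominator: 1 − (1 + 0.117/12)^(−60) = 0.4413134
PMT = $46,000.00 × (0.117/12) / 0.4413134
PMT = $1,016.28 per month

PMT = PV × r / (1-(1+r)^(-n)) = $1,016.28/month


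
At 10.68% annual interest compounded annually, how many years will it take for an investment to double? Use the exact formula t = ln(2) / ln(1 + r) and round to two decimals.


Doubling condition: (1 + r)^t = 2
Take ln of both sides: t × ln(1 + r) = ln(2)
t = ln(2) / ln(1 + r)
t = 0.693147 / 0.101473
t = 6.83

t = ln(2) / ln(1 + r) = 6.83 years


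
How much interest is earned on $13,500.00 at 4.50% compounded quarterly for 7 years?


Compound interest earned = final amount − principal.
A = P(1 + r/n)^(nt) = $13,500.00 × (1 + 0.045/4)^(4 × 7) = $18,466.00
Interest = A − P = $18,466.00 − $13,500.00 = $4,966.00

Interest = A - P = $4,966.00


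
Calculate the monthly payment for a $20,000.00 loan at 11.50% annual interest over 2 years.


Loan payment formula: PMT = PV × r / (1 − (1 + r)^(−n))
Monthly rate r = 0.115/12 ≈ 0.00958333, n = 24 months
Denominator: 1 − (1 + 0.115/12)^(−24) = 0.204596
PMT = $20,000.00 × (0.115/12) / 0.204596
PMT = $936.81 per month

PMT = PV × r / (1-(1+r)^(-n)) = $936.81/month


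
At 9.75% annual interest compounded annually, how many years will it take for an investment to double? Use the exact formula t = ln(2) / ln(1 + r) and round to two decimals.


Doubling condition: (1 + r)^t = 2
Take ln of both sides: t × ln(1 + r) = ln(2)
t = ln(2) / ln(1 + r)
t = 0.693147 / 0.093035
t = 7.45

t = ln(2) / ln(1 + r) = 7.45 years


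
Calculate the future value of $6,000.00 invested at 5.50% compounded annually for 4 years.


Compound interest formula: A = P(1 + r/n)^(nt)
A = $6,000.00 × (1 + 0.055/1)^(1 × 4)
Growth factor: (1 + 0.055/1)^4 = 1.238825
A = $6,000.00 × 1.238825
A = $7,432.95

A = P(1 + r/n)^(nt) = $7,432.95


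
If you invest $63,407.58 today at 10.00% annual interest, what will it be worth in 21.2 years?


Future value formula: FV = PV × (1 + r)^t
FV = $63,407.58 × (1 + 0.1)^21.2
FV = $63,407.58 × 7.5426668
FV = $478,262.25

FV = PV × (1 + r)^t = $478,262.25


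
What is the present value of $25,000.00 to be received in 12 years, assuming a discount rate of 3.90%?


Present value formula: PV = FV / (1 + r)^t
PV = $25,000.00 / (1 + 0.039)^12
PV = $25,000.00 / 1.582656
PV = $15,796.23

PV = FV / (1 + r)^t = $15,796.23


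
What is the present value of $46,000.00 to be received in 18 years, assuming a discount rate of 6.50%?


Present value formula: PV = FV / (1 + r)^t
PV = $46,000.00 / (1 + 0.065)^18
PV = $46,000.00 / 3.106654
PV = $14,806.93

PV = FV / (1 + r)^t = $14,806.93


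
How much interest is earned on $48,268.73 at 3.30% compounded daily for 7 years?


Compound interest earned = final amount − principal.
A = P(1 + r/n)^(nt) = $48,268.73 × (1 + 0.033/365)^(365 × 7) = $60,811.17
Interest = A − P = $60,811.17 − $48,268.73 = $12,542.44

Interest = A - P = $12,542.44


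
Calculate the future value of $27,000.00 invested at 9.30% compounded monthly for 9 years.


Compound interest formula: A = P(1 + r/n)^(nt)
A = $27,000.00 × (1 + 0.093/12)^(12 × 9)
Growth factor: (1 + 0.093/12)^108 = 2.3019884
A = $27,000.00 × 2.3019884
A = $62,153.69

A = P(1 + r/n)^(nt) = $62,153.69


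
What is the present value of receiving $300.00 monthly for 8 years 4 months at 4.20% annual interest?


Present value of an ordinary annuity: PV = PMT × (1 − (1 + r)^(−n)) / r
Monthly rate r = 0.042/12 = 0.0035, n = 100
PV = $300.00 × (1 − (1 + 0.042/12)^(−100)) / (0.042/12)
PV = $300.00 × 84.251760
PV = $25,275.53

PV = PMT × (1-(1+r)^(-n))/r = $25,275.53


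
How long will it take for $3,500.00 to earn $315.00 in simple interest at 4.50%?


Rearrange the simple interest formula for t:
I = P × r × t  ⇒  t = I / (P × r)
t = $315.00 / ($3,500.00 × 0.045)
t = 2

t = I/(P×r) = 2 years


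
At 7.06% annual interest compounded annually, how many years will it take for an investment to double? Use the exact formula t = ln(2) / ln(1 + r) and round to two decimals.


Doubling condition: (1 + r)^t = 2
Take ln of both sides: t × ln(1 + r) = ln(2)
t = ln(2) / ln(1 + r)
t = 0.693147 / 0.068219
t = 10.16

t = ln(2) / ln(1 + r) = 10.16 years


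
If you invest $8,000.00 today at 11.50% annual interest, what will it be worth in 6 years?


Future value formula: FV = PV × (1 + r)^t
FV = $8,000.00 × (1 + 0.115)^6
FV = $8,000.00 × 1.921539
FV = $15,372.31

FV = PV × (1 + r)^t = $15,372.31


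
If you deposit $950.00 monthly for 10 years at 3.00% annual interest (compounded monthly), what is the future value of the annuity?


Future value of an ordinary annuity: FV = PMT × ((1 + r)^n − 1) / r
Monthly rate r = 0.03/12 = 0.0025, n = 120
FV = $950.00 × ((1 + 0.03/12)^120 − 1) / (0.03/12)
FV = $950.00 × 139.741419
FV = $132,754.35

FV = PMT × ((1+r)^n - 1)/r = $132,754.35


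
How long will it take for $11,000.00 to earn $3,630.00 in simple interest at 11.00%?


Rearrange the simple interest formula for t:
I = P × r × t  ⇒  t = I / (P × r)
t = $3,630.00 / ($11,000.00 × 0.11)
t = 3

t = I/(P×r) = 3 years


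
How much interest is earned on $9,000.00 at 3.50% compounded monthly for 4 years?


Compound interest earned = final amount − principal.
A = P(1 + r/n)^(nt) = $9,000.00 × (1 + 0.035/12)^(12 × 4) = $10,350.35
Interest = A − P = $10,350.35 − $9,000.00 = $1,350.35

Interest = A - P = $1,350.35


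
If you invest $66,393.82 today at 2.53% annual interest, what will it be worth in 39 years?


Future value formula: FV = PV × (1 + r)^t
FV = $66,393.82 × (1 + 0.0253)^39
FV = $66,393.82 × 2.6496428
FV = $175,919.91

FV = PV × (1 + r)^t = $175,919.91


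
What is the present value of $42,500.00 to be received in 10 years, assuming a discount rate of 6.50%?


Present value formula: PV = FV / (1 + r)^t
PV = $42,500.00 / (1 + 0.065)^10
PV = $42,500.00 / 1.877137
PV = $22,640.86

PV = FV / (1 + r)^t = $22,640.86


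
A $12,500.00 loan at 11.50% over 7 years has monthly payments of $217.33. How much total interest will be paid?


Total paid over the life of the loan = PMT × n.
Total paid = $217.33 × 84 = $18,255.72
Total interest = total paid − principal = $18,255.72 − $12,500.00 = $5,755.72

Total interest = (PMT × n) - PV = $5,755.72


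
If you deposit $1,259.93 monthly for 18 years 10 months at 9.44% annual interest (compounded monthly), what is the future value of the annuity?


Future value of an ordinary annuity: FV = PMT × ((1 + r)^n − 1) / r
Monthly rate r = 0.0944/12 ≈ 0.00786667, n = 226
FV = $1,259.93 × ((1 + 0.0944/12)^226 − 1) / (0.0944/12)
FV = $1,259.93 × 619.855849
FV = $780,974.98

FV = PMT × ((1+r)^n - 1)/r = $780,974.98


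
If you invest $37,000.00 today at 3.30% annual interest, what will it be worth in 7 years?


Future value formula: FV = PV × (1 + r)^t
FV = $37,000.00 × (1 + 0.033)^7
FV = $37,000.00 × 1.2551691
FV = $46,441.26

FV = PV × (1 + r)^t = $46,441.26


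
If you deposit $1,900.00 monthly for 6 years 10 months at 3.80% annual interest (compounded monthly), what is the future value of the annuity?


Future value of an ordinary annuity: FV = PMT × ((1 + r)^n − 1) / r
Monthly rate r = 0.038/12 ≈ 0.00316667, n = 82
FV = $1,900.00 × ((1 + 0.038/12)^82 − 1) / (0.038/12)
FV = $1,900.00 × 93.462960
FV = $177,579.62

FV = PMT × ((1+r)^n - 1)/r = $177,579.62


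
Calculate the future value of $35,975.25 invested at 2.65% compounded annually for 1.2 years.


Compound interest formula: A = P(1 + r/n)^(nt)
A = $35,975.25 × (1 + 0.0265/1)^(1 × 1.2)
Growth factor: (1 + 0.0265/1)^1.2 = 1.0318837
A = $35,975.25 × 1.0318837
A = $37,122.27

A = P(1 + r/n)^(nt) = $37,122.27


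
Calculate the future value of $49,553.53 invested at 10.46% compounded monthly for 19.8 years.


Compound interest formula: A = P(1 + r/n)^(nt)
A = $49,553.53 × (1 + 0.1046/12)^(12 × 19.8)
Growth factor: (1 + 0.1046/12)^237.6 = 7.862508
A = $49,553.53 × 7.862508
A = $389,615.03

A = P(1 + r/n)^(nt) = $389,615.03


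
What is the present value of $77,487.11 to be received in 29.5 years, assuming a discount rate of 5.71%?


Present value formula: PV = FV / (1 + r)^t
PV = $77,487.11 / (1 + 0.0571)^29.5
PV = $77,487.11 / 5.145459
PV = $15,059.32

PV = FV / (1 + r)^t = $15,059.32


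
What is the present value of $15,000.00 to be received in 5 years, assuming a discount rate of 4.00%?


Present value formula: PV = FV / (1 + r)^t
PV = $15,000.00 / (1 + 0.04)^5
PV = $15,000.00 / 1.216653
PV = $12,328.91

PV = FV / (1 + r)^t = $12,328.91


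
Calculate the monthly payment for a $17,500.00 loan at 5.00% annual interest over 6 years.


Loan payment formula: PMT = PV × r / (1 − (1 + r)^(−n))
Monthly rate r = 0.05/12 ≈ 0.00416667, n = 72 months
Denominator: 1 − (1 + 0.05/12)^(−72) = 0.258720
PMT = $17,500.00 × (0.05/12) / 0.258720
PMT = $281.84 per month

PMT = PV × r / (1-(1+r)^(-n)) = $281.84/month


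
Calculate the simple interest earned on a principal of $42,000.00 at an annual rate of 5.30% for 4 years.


Simple interest formula: I = P × r × t
I = $42,000.00 × 0.053 × 4
I = $8,904.00

I = P × r × t = $8,904.00


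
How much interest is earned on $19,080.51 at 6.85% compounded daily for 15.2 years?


Compound interest earned = final amount − principal.
A = P(1 + r/n)^(nt) = $19,080.51 × (1 + 0.0685/365)^(365 × 15.2) = $54,042.44
Interest = A − P = $54,042.44 − $19,080.51 = $34,961.93

Interest = A - P = $34,961.93


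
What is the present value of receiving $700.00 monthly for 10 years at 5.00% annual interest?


Present value of an ordinary annuity: PV = PMT × (1 − (1 + r)^(−n)) / r
Monthly rate r = 0.05/12 ≈ 0.00416667, n = 120
PV = $700.00 × (1 − (1 + 0.05/12)^(−120)) / (0.05/12)
PV = $700.00 × 94.2813503
PV = $65,996.95

PV = PMT × (1-(1+r)^(-n))/r = $65,996.95


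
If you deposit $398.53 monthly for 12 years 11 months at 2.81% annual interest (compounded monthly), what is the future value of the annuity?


Future value of an ordinary annuity: FV = PMT × ((1 + r)^n − 1) / r
Monthly rate r = 0.0281/12 ≈ 0.00234167, n = 155
FV = $398.53 × ((1 + 0.0281/12)^155 − 1) / (0.0281/12)
FV = $398.53 × 186.604750
FV = $74,367.59

FV = PMT × ((1+r)^n - 1)/r = $74,367.59


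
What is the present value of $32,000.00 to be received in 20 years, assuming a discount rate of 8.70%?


Present value formula: PV = FV / (1 + r)^t
PV = $32,000.00 / (1 + 0.087)^20
PV = $32,000.00 / 5.303846
PV = $6,033.36

PV = FV / (1 + r)^t = $6,033.36


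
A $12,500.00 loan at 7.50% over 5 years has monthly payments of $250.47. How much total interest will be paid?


Total paid over the life of the loan = PMT × n.
Total paid = $250.47 × 60 = $15,028.20
Total interest = total paid − principal = $15,028.20 − $12,500.00 = $2,528.20

Total interest = (PMT × n) - PV = $2,528.20


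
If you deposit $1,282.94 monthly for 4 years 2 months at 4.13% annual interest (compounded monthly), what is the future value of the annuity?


Future value of an ordinary annuity: FV = PMT × ((1 + r)^n − 1) / r
Monthly rate r = 0.0413/12 ≈ 0.00344167, n = 50
FV = $1,282.94 × ((1 + 0.0413/12)^50 − 1) / (0.0413/12)
FV = $1,282.94 × 54.457899
FV = $69,866.22

FV = PMT × ((1+r)^n - 1)/r = $69,866.22


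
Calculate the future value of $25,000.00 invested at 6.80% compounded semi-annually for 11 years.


Compound interest formula: A = P(1 + r/n)^(nt)
A = $25,000.00 × (1 + 0.068/2)^(2 × 11)
Growth factor: (1 + 0.068/2)^22 = 2.0866608
A = $25,000.00 × 2.0866608
A = $52,166.52

A = P(1 + r/n)^(nt) = $52,166.52


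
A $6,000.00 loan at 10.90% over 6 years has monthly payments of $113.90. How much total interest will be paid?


Total paid over the life of the loan = PMT × n.
Total paid = $113.90 × 72 = $8,200.80
Total interest = total paid − principal = $8,200.80 − $6,000.00 = $2,200.80

Total interest = (PMT × n) - PV = $2,200.80


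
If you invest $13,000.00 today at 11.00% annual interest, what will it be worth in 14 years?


Future value formula: FV = PV × (1 + r)^t
FV = $13,000.00 × (1 + 0.11)^14
FV = $13,000.00 × 4.310441
FV = $56,035.73

FV = PV × (1 + r)^t = $56,035.73


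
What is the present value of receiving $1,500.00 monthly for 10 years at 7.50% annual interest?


Present value of an ordinary annuity: PV = PMT × (1 − (1 + r)^(−n)) / r
Monthly rate r = 0.075/12 = 0.00625, n = 120
PV = $1,500.00 × (1 − (1 + 0.075/12)^(−120)) / (0.075/12)
PV = $1,500.00 × 84.244743
PV = $126,367.11

PV = PMT × (1-(1+r)^(-n))/r = $126,367.11


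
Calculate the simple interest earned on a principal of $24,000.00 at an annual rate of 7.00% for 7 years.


Simple interest formula: I = P × r × t
I = $24,000.00 × 0.07 × 7
I = $11,760.00

I = P × r × t = $11,760.00


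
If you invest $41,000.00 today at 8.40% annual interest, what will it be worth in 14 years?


Future value formula: FV = PV × (1 + r)^t
FV = $41,000.00 × (1 + 0.084)^14
FV = $41,000.00 × 3.093214
FV = $126,821.77

FV = PV × (1 + r)^t = $126,821.77


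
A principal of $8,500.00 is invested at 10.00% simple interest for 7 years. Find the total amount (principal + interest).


Total amount formula: A = P(1 + rt) = P + P·r·t
Interest: I = P × r × t = $8,500.00 × 0.1 × 7 = $5,950.00
A = P + I = $8,500.00 + $5,950.00 = $14,450.00

A = P + I = P(1 + rt) = $14,450.00


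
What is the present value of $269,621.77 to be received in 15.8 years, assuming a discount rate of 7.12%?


Present value formula: PV = FV / (1 + r)^t
PV = $269,621.77 / (1 + 0.0712)^15.8
PV = $269,621.77 / 2.9645236
PV = $90,949.44

PV = FV / (1 + r)^t = $90,949.44


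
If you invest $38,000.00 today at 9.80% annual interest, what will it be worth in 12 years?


Future value formula: FV = PV × (1 + r)^t
FV = $38,000.00 × (1 + 0.098)^12
FV = $38,000.00 × 3.0706342
FV = $116,684.10

FV = PV × (1 + r)^t = $116,684.10


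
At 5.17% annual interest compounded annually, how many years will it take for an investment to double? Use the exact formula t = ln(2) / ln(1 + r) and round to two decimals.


Doubling condition: (1 + r)^t = 2
Take ln of both sides: t × ln(1 + r) = ln(2)
t = ln(2) / ln(1 + r)
t = 0.693147 / 0.050408
t = 13.75

t = ln(2) / ln(1 + r) = 13.75 years


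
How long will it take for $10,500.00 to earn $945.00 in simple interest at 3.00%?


Rearrange the simple interest formula for t:
I = P × r × t  ⇒  t = I / (P × r)
t = $945.00 / ($10,500.00 × 0.03)
t = 3

t = I/(P×r) = 3 years


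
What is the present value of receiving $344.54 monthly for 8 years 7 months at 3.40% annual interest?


Present value of an ordinary annuity: PV = PMT × (1 − (1 + r)^(−n)) / r
Monthly rate r = 0.034/12 ≈ 0.00283333, n = 103
PV = $344.54 × (1 − (1 + 0.034/12)^(−103)) / (0.034/12)
PV = $344.54 × 89.223078
PV = $30,740.92

PV = PMT × (1-(1+r)^(-n))/r = $30,740.92
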